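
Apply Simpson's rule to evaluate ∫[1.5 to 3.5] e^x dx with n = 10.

f(x) = e^x
a = 1.5, b = 3.5, n = 10
h = (b - a)/n = 0.200000

Simpson's rule: (h/3)[f(x₀) + 4f(x₁) + 2f(x₂) + ... + f(xₙ)]

x_0 = 1.5000, f(x_0) = 4.481689, coefficient = 1
x_1 = 1.7000, f(x_1) = 5.473947, coefficient = 4
x_2 = 1.9000, f(x_2) = 6.685894, coefficient = 2
x_3 = 2.1000, f(x_3) = 8.166170, coefficient = 4
x_4 = 2.3000, f(x_4) = 9.974182, coefficient = 2
x_5 = 2.5000, f(x_5) = 12.182494, coefficient = 4
x_6 = 2.7000, f(x_6) = 14.879732, coefficient = 2
x_7 = 2.9000, f(x_7) = 18.174145, coefficient = 4
x_8 = 3.1000, f(x_8) = 22.197951, coefficient = 2
x_9 = 3.3000, f(x_9) = 27.112639, coefficient = 4
x_10 = 3.5000, f(x_10) = 33.115452, coefficient = 1

I ≈ (0.200000/3) × 429.510243 = 28.634016
Exact value: 28.633763
Error: 0.000253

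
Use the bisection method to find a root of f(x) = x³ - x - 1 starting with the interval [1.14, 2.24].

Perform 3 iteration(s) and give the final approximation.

f(x) = x³ - x - 1
Initial interval: [1.14, 2.24]

Iteration 1:
  c_1 = (1.140000 + 2.240000)/2 = 1.690000
  f(c_1) = f(1.690000) = 2.136809
  f(a) × f(c) < 0, new interval: [1.140000, 1.690000]
Iteration 2:
  c_2 = (1.140000 + 1.690000)/2 = 1.415000
  f(c_2) = f(1.415000) = 0.418148
  f(a) × f(c) < 0, new interval: [1.140000, 1.415000]
Iteration 3:
  c_3 = (1.140000 + 1.415000)/2 = 1.277500
  f(c_3) = f(1.277500) = -0.192612
  f(a) × f(c) ≥ 0, new interval: [1.277500, 1.415000]

After 3 iteration(s), the approximation is c_3 = 1.277500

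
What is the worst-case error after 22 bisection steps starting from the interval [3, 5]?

Bisection error bound: |error| ≤ (b-a)/2^n
|error| ≤ (5 - 3)/2^22 = 2/2^22
|error| ≤ 0.0000004768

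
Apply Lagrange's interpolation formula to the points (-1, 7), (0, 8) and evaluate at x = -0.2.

Lagrange interpolation formula:
P(x) = Σ yᵢ × Lᵢ(x)
where Lᵢ(x) = Π_{j≠i} (x - xⱼ)/(xᵢ - xⱼ)

L_0(-0.2) = (-0.2 - 0)/(-1 - 0) = 0.200000
L_1(-0.2) = (-0.2 - (-1))/(0 - (-1)) = 0.800000

P(-0.2) = 7×L_0(-0.2) + 8×L_1(-0.2)
P(-0.2) = 7.800000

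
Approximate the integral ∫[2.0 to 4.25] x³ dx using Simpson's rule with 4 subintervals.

f(x) = x³
a = 2.0, b = 4.25, n = 4
h = (b - a)/n = 0.562500

Simpson's rule: (h/3)[f(x₀) + 4f(x₁) + 2f(x₂) + ... + f(xₙ)]

x_0 = 2.0000, f(x_0) = 8.000000, coefficient = 1
x_1 = 2.5625, f(x_1) = 16.826416, coefficient = 4
x_2 = 3.1250, f(x_2) = 30.517578, coefficient = 2
x_3 = 3.6875, f(x_3) = 50.141357, coefficient = 4
x_4 = 4.2500, f(x_4) = 76.765625, coefficient = 1

I ≈ (0.562500/3) × 413.671875 = 77.563477
Exact value: 77.563477
Error: 0.000000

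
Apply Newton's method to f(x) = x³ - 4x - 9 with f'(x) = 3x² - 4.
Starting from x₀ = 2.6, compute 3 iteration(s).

f(x) = x³ - 4x - 9
f'(x) = 3x² - 4
x₀ = 2.6

Newton-Raphson formula: x_{n+1} = x_n - f(x_n)/f'(x_n)

Iteration 1:
  f(2.600000) = -1.824000
  f'(2.600000) = 16.280000
  x_1 = 2.600000 - (-1.824000)/16.280000 = 2.712039
Iteration 2:
  f(2.712039) = 0.099318
  f'(2.712039) = 18.065472
  x_2 = 2.712039 - 0.099318/18.065472 = 2.706542
Iteration 3:
  f(2.706542) = 0.000246
  f'(2.706542) = 17.976103
  x_3 = 2.706542 - 0.000246/17.976103 = 2.706528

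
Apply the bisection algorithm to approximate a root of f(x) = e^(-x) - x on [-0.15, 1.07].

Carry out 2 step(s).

f(x) = e^(-x) - x
Initial interval: [-0.15, 1.07]

Iteration 1:
  c_1 = (-0.150000 + 1.070000)/2 = 0.460000
  f(c_1) = f(0.460000) = 0.171284
  f(a) × f(c) ≥ 0, new interval: [0.460000, 1.070000]
Iteration 2:
  c_2 = (0.460000 + 1.070000)/2 = 0.765000
  f(c_2) = f(0.765000) = -0.299666
  f(a) × f(c) < 0, new interval: [0.460000, 0.765000]

After 2 iteration(s), the approximation is c_2 = 0.765000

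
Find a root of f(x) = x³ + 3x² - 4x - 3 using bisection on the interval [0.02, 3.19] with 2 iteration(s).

f(x) = x³ + 3x² - 4x - 3
Initial interval: [0.02, 3.19]

Iteration 1:
  c_1 = (0.020000 + 3.190000)/2 = 1.605000
  f(c_1) = f(1.605000) = 2.442595
  f(a) × f(c) < 0, new interval: [0.020000, 1.605000]
Iteration 2:
  c_2 = (0.020000 + 1.605000)/2 = 0.812500
  f(c_2) = f(0.812500) = -3.733154
  f(a) × f(c) ≥ 0, new interval: [0.812500, 1.605000]

After 2 iteration(s), the approximation is c_2 = 0.812500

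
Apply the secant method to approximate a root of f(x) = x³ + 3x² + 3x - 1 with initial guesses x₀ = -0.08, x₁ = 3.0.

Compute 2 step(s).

f(x) = x³ + 3x² + 3x - 1
x₀ = -0.08, x₁ = 3.0

Secant formula: x_{n+1} = x_n - f(x_n)(x_n - x_{n-1})/(f(x_n) - f(x_{n-1}))

Iteration 1:
  f(-0.080000) = -1.221312
  f(3.000000) = 62.000000
  x_2 = 3.000000 - 62.000000×(3.000000 - (-0.080000))/(62.000000 - (-1.221312))
       = -0.020500
Iteration 2:
  f(3.000000) = 62.000000
  f(-0.020500) = -1.060249
  x_3 = -0.020500 - (-1.060249)×(-0.020500 - 3.000000)/(-1.060249 - 62.000000)
       = 0.030284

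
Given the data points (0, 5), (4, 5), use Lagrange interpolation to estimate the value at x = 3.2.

Lagrange interpolation formula:
P(x) = Σ yᵢ × Lᵢ(x)
where Lᵢ(x) = Π_{j≠i} (x - xⱼ)/(xᵢ - xⱼ)

L_0(3.2) = (3.2 - 4)/(0 - 4) = 0.200000
L_1(3.2) = (3.2 - 0)/(4 - 0) = 0.800000

P(3.2) = 5×L_0(3.2) + 5×L_1(3.2)
P(3.2) = 5.000000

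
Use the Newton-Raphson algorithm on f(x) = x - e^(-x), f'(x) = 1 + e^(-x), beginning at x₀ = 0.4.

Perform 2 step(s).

f(x) = x - e^(-x)
f'(x) = 1 + e^(-x)
x₀ = 0.4

Newton-Raphson formula: x_{n+1} = x_n - f(x_n)/f'(x_n)

Iteration 1:
  f(0.400000) = -0.270320
  f'(0.400000) = 1.670320
  x_1 = 0.400000 - (-0.270320)/1.670320 = 0.561837
Iteration 2:
  f(0.561837) = -0.008323
  f'(0.561837) = 1.570161
  x_2 = 0.561837 - (-0.008323)/1.570161 = 0.567138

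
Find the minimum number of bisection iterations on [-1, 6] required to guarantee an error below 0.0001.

We need (b-a)/2^n ≤ 0.0001
(6 - (-1))/2^n ≤ 0.0001
7/2^n ≤ 0.0001
2^n ≥ 70000
n ≥ log₂(70000) = 16.10
n ≥ 17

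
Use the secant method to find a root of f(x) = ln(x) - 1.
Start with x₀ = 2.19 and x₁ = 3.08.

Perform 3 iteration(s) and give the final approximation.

f(x) = ln(x) - 1
x₀ = 2.19, x₁ = 3.08

Secant formula: x_{n+1} = x_n - f(x_n)(x_n - x_{n-1})/(f(x_n) - f(x_{n-1}))

Iteration 1:
  f(2.190000) = -0.216098
  f(3.080000) = 0.124930
  x_2 = 3.080000 - 0.124930×(3.080000 - 2.190000)/(0.124930 - (-0.216098))
       = 2.753964
Iteration 2:
  f(3.080000) = 0.124930
  f(2.753964) = 0.013041
  x_3 = 2.753964 - 0.013041×(2.753964 - 3.080000)/(0.013041 - 0.124930)
       = 2.715962
Iteration 3:
  f(2.753964) = 0.013041
  f(2.715962) = -0.000854
  x_4 = 2.715962 - (-0.000854)×(2.715962 - 2.753964)/(-0.000854 - 0.013041)
       = 2.718297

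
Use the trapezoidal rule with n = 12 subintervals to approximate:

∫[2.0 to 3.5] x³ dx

f(x) = x³
a = 2.0, b = 3.5, n = 12
h = (b - a)/n = 0.125000

Trapezoidal rule: (h/2)[f(x₀) + 2f(x₁) + 2f(x₂) + ... + f(xₙ)]

x_0 = 2.0000, f(x_0) = 8.000000, coefficient = 1
x_1 = 2.1250, f(x_1) = 9.595703, coefficient = 2
x_2 = 2.2500, f(x_2) = 11.390625, coefficient = 2
x_3 = 2.3750, f(x_3) = 13.396484, coefficient = 2
x_4 = 2.5000, f(x_4) = 15.625000, coefficient = 2
x_5 = 2.6250, f(x_5) = 18.087891, coefficient = 2
x_6 = 2.7500, f(x_6) = 20.796875, coefficient = 2
x_7 = 2.8750, f(x_7) = 23.763672, coefficient = 2
x_8 = 3.0000, f(x_8) = 27.000000, coefficient = 2
x_9 = 3.1250, f(x_9) = 30.517578, coefficient = 2
x_10 = 3.2500, f(x_10) = 34.328125, coefficient = 2
x_11 = 3.3750, f(x_11) = 38.443359, coefficient = 2
x_12 = 3.5000, f(x_12) = 42.875000, coefficient = 1

I ≈ (0.125000/2) × 536.765625 = 33.547852
Exact value: 33.515625
Error: 0.032227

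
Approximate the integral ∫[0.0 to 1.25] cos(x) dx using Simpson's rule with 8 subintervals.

f(x) = cos(x)
a = 0.0, b = 1.25, n = 8
h = (b - a)/n = 0.156250

Simpson's rule: (h/3)[f(x₀) + 4f(x₁) + 2f(x₂) + ... + f(xₙ)]

x_0 = 0.0000, f(x_0) = 1.000000, coefficient = 1
x_1 = 0.1562, f(x_1) = 0.987818, coefficient = 4
x_2 = 0.3125, f(x_2) = 0.951568, coefficient = 2
x_3 = 0.4688, f(x_3) = 0.892134, coefficient = 4
x_4 = 0.6250, f(x_4) = 0.810963, coefficient = 2
x_5 = 0.7812, f(x_5) = 0.710034, coefficient = 4
x_6 = 0.9375, f(x_6) = 0.591805, coefficient = 2
x_7 = 1.0938, f(x_7) = 0.459157, coefficient = 4
x_8 = 1.2500, f(x_8) = 0.315322, coefficient = 1

I ≈ (0.156250/3) × 18.220565 = 0.948988
Exact value: 0.948985
Error: 0.000003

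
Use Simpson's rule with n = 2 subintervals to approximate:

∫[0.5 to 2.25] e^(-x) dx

f(x) = e^(-x)
a = 0.5, b = 2.25, n = 2
h = (b - a)/n = 0.875000

Simpson's rule: (h/3)[f(x₀) + 4f(x₁) + 2f(x₂) + ... + f(xₙ)]

x_0 = 0.5000, f(x_0) = 0.606531, coefficient = 1
x_1 = 1.3750, f(x_1) = 0.252840, coefficient = 4
x_2 = 2.2500, f(x_2) = 0.105399, coefficient = 1

I ≈ (0.875000/3) × 1.723288 = 0.502626
Exact value: 0.501131
Error: 0.001494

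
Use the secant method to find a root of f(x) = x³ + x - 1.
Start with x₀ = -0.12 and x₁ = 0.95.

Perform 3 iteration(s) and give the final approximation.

f(x) = x³ + x - 1
x₀ = -0.12, x₁ = 0.95

Secant formula: x_{n+1} = x_n - f(x_n)(x_n - x_{n-1})/(f(x_n) - f(x_{n-1}))

Iteration 1:
  f(-0.120000) = -1.121728
  f(0.950000) = 0.807375
  x_2 = 0.950000 - 0.807375×(0.950000 - (-0.120000))/(0.807375 - (-1.121728))
       = 0.502180
Iteration 2:
  f(0.950000) = 0.807375
  f(0.502180) = -0.371178
  x_3 = 0.502180 - (-0.371178)×(0.502180 - 0.950000)/(-0.371178 - 0.807375)
       = 0.643218
Iteration 3:
  f(0.502180) = -0.371178
  f(0.643218) = -0.090664
  x_4 = 0.643218 - (-0.090664)×(0.643218 - 0.502180)/(-0.090664 - (-0.371178))
       = 0.688802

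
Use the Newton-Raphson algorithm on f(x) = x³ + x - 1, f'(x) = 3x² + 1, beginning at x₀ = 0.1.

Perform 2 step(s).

f(x) = x³ + x - 1
f'(x) = 3x² + 1
x₀ = 0.1

Newton-Raphson formula: x_{n+1} = x_n - f(x_n)/f'(x_n)

Iteration 1:
  f(0.100000) = -0.899000
  f'(0.100000) = 1.030000
  x_1 = 0.100000 - (-0.899000)/1.030000 = 0.972816
Iteration 2:
  f(0.972816) = 0.893459
  f'(0.972816) = 3.839110
  x_2 = 0.972816 - 0.893459/3.839110 = 0.740090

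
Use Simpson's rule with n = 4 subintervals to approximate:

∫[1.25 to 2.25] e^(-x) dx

f(x) = e^(-x)
a = 1.25, b = 2.25, n = 4
h = (b - a)/n = 0.250000

Simpson's rule: (h/3)[f(x₀) + 4f(x₁) + 2f(x₂) + ... + f(xₙ)]

x_0 = 1.2500, f(x_0) = 0.286505, coefficient = 1
x_1 = 1.5000, f(x_1) = 0.223130, coefficient = 4
x_2 = 1.7500, f(x_2) = 0.173774, coefficient = 2
x_3 = 2.0000, f(x_3) = 0.135335, coefficient = 4
x_4 = 2.2500, f(x_4) = 0.105399, coefficient = 1

I ≈ (0.250000/3) × 2.173314 = 0.181109
Exact value: 0.181106
Error: 0.000004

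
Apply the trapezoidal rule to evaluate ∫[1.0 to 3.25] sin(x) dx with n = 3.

f(x) = sin(x)
a = 1.0, b = 3.25, n = 3
h = (b - a)/n = 0.750000

Trapezoidal rule: (h/2)[f(x₀) + 2f(x₁) + 2f(x₂) + ... + f(xₙ)]

x_0 = 1.0000, f(x_0) = 0.841471, coefficient = 1
x_1 = 1.7500, f(x_1) = 0.983986, coefficient = 2
x_2 = 2.5000, f(x_2) = 0.598472, coefficient = 2
x_3 = 3.2500, f(x_3) = -0.108195, coefficient = 1

I ≈ (0.750000/2) × 3.898192 = 1.461822
Exact value: 1.534432
Error: 0.072610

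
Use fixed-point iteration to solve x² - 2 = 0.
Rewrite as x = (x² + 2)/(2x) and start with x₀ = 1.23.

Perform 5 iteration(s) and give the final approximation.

Equation: x² - 2 = 0
Fixed-point form: x = (x² + 2)/(2x)
x₀ = 1.23

x_1 = g(1.230000) = 1.428008
x_2 = g(1.428008) = 1.414280
x_3 = g(1.414280) = 1.414214
x_4 = g(1.414214) = 1.414214
x_5 = g(1.414214) = 1.414214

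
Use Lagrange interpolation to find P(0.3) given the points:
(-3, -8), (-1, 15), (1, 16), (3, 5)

Lagrange interpolation formula:
P(x) = Σ yᵢ × Lᵢ(x)
where Lᵢ(x) = Π_{j≠i} (x - xⱼ)/(xᵢ - xⱼ)

L_0(0.3) = (0.3 - (-1))/(-3 - (-1)) × (0.3 - 1)/(-3 - 1) × (0.3 - 3)/(-3 - 3) = -0.051187
L_1(0.3) = (0.3 - (-3))/(-1 - (-3)) × (0.3 - 1)/(-1 - 1) × (0.3 - 3)/(-1 - 3) = 0.389812
L_2(0.3) = (0.3 - (-3))/(1 - (-3)) × (0.3 - (-1))/(1 - (-1)) × (0.3 - 3)/(1 - 3) = 0.723938
L_3(0.3) = (0.3 - (-3))/(3 - (-3)) × (0.3 - (-1))/(3 - (-1)) × (0.3 - 1)/(3 - 1) = -0.062562

P(0.3) = (-8)×L_0(0.3) + 15×L_1(0.3) + 16×L_2(0.3) + 5×L_3(0.3)
P(0.3) = 17.526875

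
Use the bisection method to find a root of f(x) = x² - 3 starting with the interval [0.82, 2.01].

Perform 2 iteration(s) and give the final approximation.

f(x) = x² - 3
Initial interval: [0.82, 2.01]

Iteration 1:
  c_1 = (0.820000 + 2.010000)/2 = 1.415000
  f(c_1) = f(1.415000) = -0.997775
  f(a) × f(c) ≥ 0, new interval: [1.415000, 2.010000]
Iteration 2:
  c_2 = (1.415000 + 2.010000)/2 = 1.712500
  f(c_2) = f(1.712500) = -0.067344
  f(a) × f(c) ≥ 0, new interval: [1.712500, 2.010000]

After 2 iteration(s), the approximation is c_2 = 1.712500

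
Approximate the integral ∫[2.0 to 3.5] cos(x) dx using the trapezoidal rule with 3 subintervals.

f(x) = cos(x)
a = 2.0, b = 3.5, n = 3
h = (b - a)/n = 0.500000

Trapezoidal rule: (h/2)[f(x₀) + 2f(x₁) + 2f(x₂) + ... + f(xₙ)]

x_0 = 2.0000, f(x_0) = -0.416147, coefficient = 1
x_1 = 2.5000, f(x_1) = -0.801144, coefficient = 2
x_2 = 3.0000, f(x_2) = -0.989992, coefficient = 2
x_3 = 3.5000, f(x_3) = -0.936457, coefficient = 1

I ≈ (0.500000/2) × -4.934876 = -1.233719
Exact value: -1.260081
Error: 0.026362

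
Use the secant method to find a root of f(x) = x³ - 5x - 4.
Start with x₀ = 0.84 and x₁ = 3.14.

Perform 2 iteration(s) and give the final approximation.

f(x) = x³ - 5x - 4
x₀ = 0.84, x₁ = 3.14

Secant formula: x_{n+1} = x_n - f(x_n)(x_n - x_{n-1})/(f(x_n) - f(x_{n-1}))

Iteration 1:
  f(0.840000) = -7.607296
  f(3.140000) = 11.259144
  x_2 = 3.140000 - 11.259144×(3.140000 - 0.840000)/(11.259144 - (-7.607296))
       = 1.767402
Iteration 2:
  f(3.140000) = 11.259144
  f(1.767402) = -7.316157
  x_3 = 1.767402 - (-7.316157)×(1.767402 - 3.140000)/(-7.316157 - 11.259144)
       = 2.308020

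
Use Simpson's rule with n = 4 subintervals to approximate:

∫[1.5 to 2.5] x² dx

f(x) = x²
a = 1.5, b = 2.5, n = 4
h = (b - a)/n = 0.250000

Simpson's rule: (h/3)[f(x₀) + 4f(x₁) + 2f(x₂) + ... + f(xₙ)]

x_0 = 1.5000, f(x_0) = 2.250000, coefficient = 1
x_1 = 1.7500, f(x_1) = 3.062500, coefficient = 4
x_2 = 2.0000, f(x_2) = 4.000000, coefficient = 2
x_3 = 2.2500, f(x_3) = 5.062500, coefficient = 4
x_4 = 2.5000, f(x_4) = 6.250000, coefficient = 1

I ≈ (0.250000/3) × 49.000000 = 4.083333
Exact value: 4.083333
Error: 0.000000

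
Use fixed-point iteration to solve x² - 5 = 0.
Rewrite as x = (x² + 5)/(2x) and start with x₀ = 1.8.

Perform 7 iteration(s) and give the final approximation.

Equation: x² - 5 = 0
Fixed-point form: x = (x² + 5)/(2x)
x₀ = 1.8

x_1 = g(1.800000) = 2.288889
x_2 = g(2.288889) = 2.236677
x_3 = g(2.236677) = 2.236068
x_4 = g(2.236068) = 2.236068
x_5 = g(2.236068) = 2.236068
x_6 = g(2.236068) = 2.236068
x_7 = g(2.236068) = 2.236068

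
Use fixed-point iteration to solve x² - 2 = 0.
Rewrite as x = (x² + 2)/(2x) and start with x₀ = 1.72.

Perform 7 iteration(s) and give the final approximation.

Equation: x² - 2 = 0
Fixed-point form: x = (x² + 2)/(2x)
x₀ = 1.72

x_1 = g(1.720000) = 1.441395
x_2 = g(1.441395) = 1.414470
x_3 = g(1.414470) = 1.414214
x_4 = g(1.414214) = 1.414214
x_5 = g(1.414214) = 1.414214
x_6 = g(1.414214) = 1.414214
x_7 = g(1.414214) = 1.414214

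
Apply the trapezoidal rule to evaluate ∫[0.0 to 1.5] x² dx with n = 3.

f(x) = x²
a = 0.0, b = 1.5, n = 3
h = (b - a)/n = 0.500000

Trapezoidal rule: (h/2)[f(x₀) + 2f(x₁) + 2f(x₂) + ... + f(xₙ)]

x_0 = 0.0000, f(x_0) = 0.000000, coefficient = 1
x_1 = 0.5000, f(x_1) = 0.250000, coefficient = 2
x_2 = 1.0000, f(x_2) = 1.000000, coefficient = 2
x_3 = 1.5000, f(x_3) = 2.250000, coefficient = 1

I ≈ (0.500000/2) × 4.750000 = 1.187500
Exact value: 1.125000
Error: 0.062500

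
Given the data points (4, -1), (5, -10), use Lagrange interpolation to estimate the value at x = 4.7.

Lagrange interpolation formula:
P(x) = Σ yᵢ × Lᵢ(x)
where Lᵢ(x) = Π_{j≠i} (x - xⱼ)/(xᵢ - xⱼ)

L_0(4.7) = (4.7 - 5)/(4 - 5) = 0.300000
L_1(4.7) = (4.7 - 4)/(5 - 4) = 0.700000

P(4.7) = (-1)×L_0(4.7) + (-10)×L_1(4.7)
P(4.7) = -7.300000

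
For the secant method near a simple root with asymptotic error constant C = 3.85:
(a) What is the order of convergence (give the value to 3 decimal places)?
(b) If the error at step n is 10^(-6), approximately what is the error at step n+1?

(a) Secant method has superlinear convergence with order φ = (1+√5)/2 ≈ 1.618.
    This means |e_{n+1}| ≈ C|e_n|^1.618.

(b) With |e_n| = 10^(-6) and C = 3.85:
    |e_{n+1}| ≈ 3.85 × (10^(-6))^1.618 = 3.85 × 10^(-9.71)

(a) ≈ 1.618 (golden ratio); (b) |e_{n+1}| ≈ 7.538e-10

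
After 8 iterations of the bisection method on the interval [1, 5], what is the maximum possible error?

Bisection error bound: |error| ≤ (b-a)/2^n
|error| ≤ (5 - 1)/2^8 = 4/2^8
|error| ≤ 0.0156250000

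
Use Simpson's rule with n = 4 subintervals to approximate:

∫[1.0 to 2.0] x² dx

f(x) = x²
a = 1.0, b = 2.0, n = 4
h = (b - a)/n = 0.250000

Simpson's rule: (h/3)[f(x₀) + 4f(x₁) + 2f(x₂) + ... + f(xₙ)]

x_0 = 1.0000, f(x_0) = 1.000000, coefficient = 1
x_1 = 1.2500, f(x_1) = 1.562500, coefficient = 4
x_2 = 1.5000, f(x_2) = 2.250000, coefficient = 2
x_3 = 1.7500, f(x_3) = 3.062500, coefficient = 4
x_4 = 2.0000, f(x_4) = 4.000000, coefficient = 1

I ≈ (0.250000/3) × 28.000000 = 2.333333
Exact value: 2.333333
Error: 0.000000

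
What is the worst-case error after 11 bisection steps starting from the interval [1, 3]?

Bisection error bound: |error| ≤ (b-a)/2^n
|error| ≤ (3 - 1)/2^11 = 2/2^11
|error| ≤ 0.0009765625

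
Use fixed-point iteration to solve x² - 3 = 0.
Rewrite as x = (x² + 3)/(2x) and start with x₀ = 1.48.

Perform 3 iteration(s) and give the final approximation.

Equation: x² - 3 = 0
Fixed-point form: x = (x² + 3)/(2x)
x₀ = 1.48

x_1 = g(1.480000) = 1.753514
x_2 = g(1.753514) = 1.732182
x_3 = g(1.732182) = 1.732051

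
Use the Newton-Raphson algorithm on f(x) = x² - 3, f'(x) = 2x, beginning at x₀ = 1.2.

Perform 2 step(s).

f(x) = x² - 3
f'(x) = 2x
x₀ = 1.2

Newton-Raphson formula: x_{n+1} = x_n - f(x_n)/f'(x_n)

Iteration 1:
  f(1.200000) = -1.560000
  f'(1.200000) = 2.400000
  x_1 = 1.200000 - (-1.560000)/2.400000 = 1.850000
Iteration 2:
  f(1.850000) = 0.422500
  f'(1.850000) = 3.700000
  x_2 = 1.850000 - 0.422500/3.700000 = 1.735811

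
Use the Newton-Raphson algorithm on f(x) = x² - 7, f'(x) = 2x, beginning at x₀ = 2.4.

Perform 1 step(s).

f(x) = x² - 7
f'(x) = 2x
x₀ = 2.4

Newton-Raphson formula: x_{n+1} = x_n - f(x_n)/f'(x_n)

Iteration 1:
  f(2.400000) = -1.240000
  f'(2.400000) = 4.800000
  x_1 = 2.400000 - (-1.240000)/4.800000 = 2.658333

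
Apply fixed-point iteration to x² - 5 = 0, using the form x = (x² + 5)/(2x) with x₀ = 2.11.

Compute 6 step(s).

Equation: x² - 5 = 0
Fixed-point form: x = (x² + 5)/(2x)
x₀ = 2.11

x_1 = g(2.110000) = 2.239834
x_2 = g(2.239834) = 2.236071
x_3 = g(2.236071) = 2.236068
x_4 = g(2.236068) = 2.236068
x_5 = g(2.236068) = 2.236068
x_6 = g(2.236068) = 2.236068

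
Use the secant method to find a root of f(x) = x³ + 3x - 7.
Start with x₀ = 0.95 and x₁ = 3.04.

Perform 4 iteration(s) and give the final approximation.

f(x) = x³ + 3x - 7
x₀ = 0.95, x₁ = 3.04

Secant formula: x_{n+1} = x_n - f(x_n)(x_n - x_{n-1})/(f(x_n) - f(x_{n-1}))

Iteration 1:
  f(0.950000) = -3.292625
  f(3.040000) = 30.214464
  x_2 = 3.040000 - 30.214464×(3.040000 - 0.950000)/(30.214464 - (-3.292625))
       = 1.155377
Iteration 2:
  f(3.040000) = 30.214464
  f(1.155377) = -1.991561
  x_3 = 1.155377 - (-1.991561)×(1.155377 - 3.040000)/(-1.991561 - 30.214464)
       = 1.271919
Iteration 3:
  f(1.155377) = -1.991561
  f(1.271919) = -1.126564
  x_4 = 1.271919 - (-1.126564)×(1.271919 - 1.155377)/(-1.126564 - (-1.991561))
       = 1.423701
Iteration 4:
  f(1.271919) = -1.126564
  f(1.423701) = 0.156839
  x_5 = 1.423701 - 0.156839×(1.423701 - 1.271919)/(0.156839 - (-1.126564))
       = 1.405152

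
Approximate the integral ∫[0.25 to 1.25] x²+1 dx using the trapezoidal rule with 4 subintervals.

f(x) = x²+1
a = 0.25, b = 1.25, n = 4
h = (b - a)/n = 0.250000

Trapezoidal rule: (h/2)[f(x₀) + 2f(x₁) + 2f(x₂) + ... + f(xₙ)]

x_0 = 0.2500, f(x_0) = 1.062500, coefficient = 1
x_1 = 0.5000, f(x_1) = 1.250000, coefficient = 2
x_2 = 0.7500, f(x_2) = 1.562500, coefficient = 2
x_3 = 1.0000, f(x_3) = 2.000000, coefficient = 2
x_4 = 1.2500, f(x_4) = 2.562500, coefficient = 1

I ≈ (0.250000/2) × 13.250000 = 1.656250
Exact value: 1.645833
Error: 0.010417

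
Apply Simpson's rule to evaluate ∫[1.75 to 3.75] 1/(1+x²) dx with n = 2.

f(x) = 1/(1+x²)
a = 1.75, b = 3.75, n = 2
h = (b - a)/n = 1.000000

Simpson's rule: (h/3)[f(x₀) + 4f(x₁) + 2f(x₂) + ... + f(xₙ)]

x_0 = 1.7500, f(x_0) = 0.246154, coefficient = 1
x_1 = 2.7500, f(x_1) = 0.116788, coefficient = 4
x_2 = 3.7500, f(x_2) = 0.066390, coefficient = 1

I ≈ (1.000000/3) × 0.779697 = 0.259899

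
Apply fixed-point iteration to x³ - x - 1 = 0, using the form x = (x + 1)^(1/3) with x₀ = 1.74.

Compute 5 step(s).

Equation: x³ - x - 1 = 0
Fixed-point form: x = (x + 1)^(1/3)
x₀ = 1.74

x_1 = g(1.740000) = 1.399319
x_2 = g(1.399319) = 1.338739
x_3 = g(1.338739) = 1.327376
x_4 = g(1.327376) = 1.325223
x_5 = g(1.325223) = 1.324814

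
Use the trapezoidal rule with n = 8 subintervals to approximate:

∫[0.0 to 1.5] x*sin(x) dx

f(x) = x*sin(x)
a = 0.0, b = 1.5, n = 8
h = (b - a)/n = 0.187500

Trapezoidal rule: (h/2)[f(x₀) + 2f(x₁) + 2f(x₂) + ... + f(xₙ)]

x_0 = 0.0000, f(x_0) = 0.000000, coefficient = 1
x_1 = 0.1875, f(x_1) = 0.034951, coefficient = 2
x_2 = 0.3750, f(x_2) = 0.137352, coefficient = 2
x_3 = 0.5625, f(x_3) = 0.299983, coefficient = 2
x_4 = 0.7500, f(x_4) = 0.511229, coefficient = 2
x_5 = 0.9375, f(x_5) = 0.755701, coefficient = 2
x_6 = 1.1250, f(x_6) = 1.015051, coefficient = 2
x_7 = 1.3125, f(x_7) = 1.268960, coefficient = 2
x_8 = 1.5000, f(x_8) = 1.496242, coefficient = 1

I ≈ (0.187500/2) × 9.542696 = 0.894628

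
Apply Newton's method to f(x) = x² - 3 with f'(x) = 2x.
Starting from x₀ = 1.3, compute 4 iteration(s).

f(x) = x² - 3
f'(x) = 2x
x₀ = 1.3

Newton-Raphson formula: x_{n+1} = x_n - f(x_n)/f'(x_n)

Iteration 1:
  f(1.300000) = -1.310000
  f'(1.300000) = 2.600000
  x_1 = 1.300000 - (-1.310000)/2.600000 = 1.803846
Iteration 2:
  f(1.803846) = 0.253861
  f'(1.803846) = 3.607692
  x_2 = 1.803846 - 0.253861/3.607692 = 1.733480
Iteration 3:
  f(1.733480) = 0.004951
  f'(1.733480) = 3.466959
  x_3 = 1.733480 - 0.004951/3.466959 = 1.732051
Iteration 4:
  f(1.732051) = 0.000002
  f'(1.732051) = 3.464103
  x_4 = 1.732051 - 0.000002/3.464103 = 1.732051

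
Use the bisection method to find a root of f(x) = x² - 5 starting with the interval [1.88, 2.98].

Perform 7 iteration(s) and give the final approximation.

f(x) = x² - 5
Initial interval: [1.88, 2.98]

Iteration 1:
  c_1 = (1.880000 + 2.980000)/2 = 2.430000
  f(c_1) = f(2.430000) = 0.904900
  f(a) × f(c) < 0, new interval: [1.880000, 2.430000]
Iteration 2:
  c_2 = (1.880000 + 2.430000)/2 = 2.155000
  f(c_2) = f(2.155000) = -0.355975
  f(a) × f(c) ≥ 0, new interval: [2.155000, 2.430000]
Iteration 3:
  c_3 = (2.155000 + 2.430000)/2 = 2.292500
  f(c_3) = f(2.292500) = 0.255556
  f(a) × f(c) < 0, new interval: [2.155000, 2.292500]
Iteration 4:
  c_4 = (2.155000 + 2.292500)/2 = 2.223750
  f(c_4) = f(2.223750) = -0.054936
  f(a) × f(c) ≥ 0, new interval: [2.223750, 2.292500]
Iteration 5:
  c_5 = (2.223750 + 2.292500)/2 = 2.258125
  f(c_5) = f(2.258125) = 0.099129
  f(a) × f(c) < 0, new interval: [2.223750, 2.258125]
Iteration 6:
  c_6 = (2.223750 + 2.258125)/2 = 2.240937
  f(c_6) = f(2.240937) = 0.021801
  f(a) × f(c) < 0, new interval: [2.223750, 2.240937]
Iteration 7:
  c_7 = (2.223750 + 2.240937)/2 = 2.232344
  f(c_7) = f(2.232344) = -0.016641
  f(a) × f(c) ≥ 0, new interval: [2.232344, 2.240937]

After 7 iteration(s), the approximation is c_7 = 2.232344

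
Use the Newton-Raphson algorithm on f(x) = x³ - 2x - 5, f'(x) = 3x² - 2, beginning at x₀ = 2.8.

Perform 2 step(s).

f(x) = x³ - 2x - 5
f'(x) = 3x² - 2
x₀ = 2.8

Newton-Raphson formula: x_{n+1} = x_n - f(x_n)/f'(x_n)

Iteration 1:
  f(2.800000) = 11.352000
  f'(2.800000) = 21.520000
  x_1 = 2.800000 - 11.352000/21.520000 = 2.272491
Iteration 2:
  f(2.272491) = 2.190647
  f'(2.272491) = 13.492642
  x_2 = 2.272491 - 2.190647/13.492642 = 2.110132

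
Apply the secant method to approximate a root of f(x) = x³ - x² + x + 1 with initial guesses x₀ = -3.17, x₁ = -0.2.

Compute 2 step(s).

f(x) = x³ - x² + x + 1
x₀ = -3.17, x₁ = -0.2

Secant formula: x_{n+1} = x_n - f(x_n)(x_n - x_{n-1})/(f(x_n) - f(x_{n-1}))

Iteration 1:
  f(-3.170000) = -44.073913
  f(-0.200000) = 0.752000
  x_2 = -0.200000 - 0.752000×(-0.200000 - (-3.170000))/(0.752000 - (-44.073913))
       = -0.249825
Iteration 2:
  f(-0.200000) = 0.752000
  f(-0.249825) = 0.672171
  x_3 = -0.249825 - 0.672171×(-0.249825 - (-0.200000))/(0.672171 - 0.752000)
       = -0.669354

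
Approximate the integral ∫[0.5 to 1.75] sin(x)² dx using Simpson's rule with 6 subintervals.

f(x) = sin(x)²
a = 0.5, b = 1.75, n = 6
h = (b - a)/n = 0.208333

Simpson's rule: (h/3)[f(x₀) + 4f(x₁) + 2f(x₂) + ... + f(xₙ)]

x_0 = 0.5000, f(x_0) = 0.229849, coefficient = 1
x_1 = 0.7083, f(x_1) = 0.423240, coefficient = 4
x_2 = 0.9167, f(x_2) = 0.629766, coefficient = 2
x_3 = 1.1250, f(x_3) = 0.814087, coefficient = 4
x_4 = 1.3333, f(x_4) = 0.944663, coefficient = 2
x_5 = 1.5417, f(x_5) = 0.999152, coefficient = 4
x_6 = 1.7500, f(x_6) = 0.968228, coefficient = 1

I ≈ (0.208333/3) × 13.292849 = 0.923115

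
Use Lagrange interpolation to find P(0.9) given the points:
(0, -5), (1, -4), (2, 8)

Lagrange interpolation formula:
P(x) = Σ yᵢ × Lᵢ(x)
where Lᵢ(x) = Π_{j≠i} (x - xⱼ)/(xᵢ - xⱼ)

L_0(0.9) = (0.9 - 1)/(0 - 1) × (0.9 - 2)/(0 - 2) = 0.055000
L_1(0.9) = (0.9 - 0)/(1 - 0) × (0.9 - 2)/(1 - 2) = 0.990000
L_2(0.9) = (0.9 - 0)/(2 - 0) × (0.9 - 1)/(2 - 1) = -0.045000

P(0.9) = (-5)×L_0(0.9) + (-4)×L_1(0.9) + 8×L_2(0.9)
P(0.9) = -4.595000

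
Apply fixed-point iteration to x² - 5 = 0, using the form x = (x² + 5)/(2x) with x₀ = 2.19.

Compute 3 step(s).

Equation: x² - 5 = 0
Fixed-point form: x = (x² + 5)/(2x)
x₀ = 2.19

x_1 = g(2.190000) = 2.236553
x_2 = g(2.236553) = 2.236068
x_3 = g(2.236068) = 2.236068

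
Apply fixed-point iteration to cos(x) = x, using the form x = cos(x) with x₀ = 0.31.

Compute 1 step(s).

Equation: cos(x) = x
Fixed-point form: x = cos(x)
x₀ = 0.31

x_1 = g(0.310000) = 0.952334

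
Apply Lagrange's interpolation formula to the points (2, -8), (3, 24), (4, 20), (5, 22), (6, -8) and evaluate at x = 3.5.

Lagrange interpolation formula:
P(x) = Σ yᵢ × Lᵢ(x)
where Lᵢ(x) = Π_{j≠i} (x - xⱼ)/(xᵢ - xⱼ)

L_0(3.5) = (3.5 - 3)/(2 - 3) × (3.5 - 4)/(2 - 4) × (3.5 - 5)/(2 - 5) × (3.5 - 6)/(2 - 6) = -0.039062
L_1(3.5) = (3.5 - 2)/(3 - 2) × (3.5 - 4)/(3 - 4) × (3.5 - 5)/(3 - 5) × (3.5 - 6)/(3 - 6) = 0.468750
L_2(3.5) = (3.5 - 2)/(4 - 2) × (3.5 - 3)/(4 - 3) × (3.5 - 5)/(4 - 5) × (3.5 - 6)/(4 - 6) = 0.703125
L_3(3.5) = (3.5 - 2)/(5 - 2) × (3.5 - 3)/(5 - 3) × (3.5 - 4)/(5 - 4) × (3.5 - 6)/(5 - 6) = -0.156250
L_4(3.5) = (3.5 - 2)/(6 - 2) × (3.5 - 3)/(6 - 3) × (3.5 - 4)/(6 - 4) × (3.5 - 5)/(6 - 5) = 0.023438

P(3.5) = (-8)×L_0(3.5) + 24×L_1(3.5) + 20×L_2(3.5) + 22×L_3(3.5) + (-8)×L_4(3.5)
P(3.5) = 22.000000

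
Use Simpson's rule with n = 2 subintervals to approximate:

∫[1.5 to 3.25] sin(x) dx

f(x) = sin(x)
a = 1.5, b = 3.25, n = 2
h = (b - a)/n = 0.875000

Simpson's rule: (h/3)[f(x₀) + 4f(x₁) + 2f(x₂) + ... + f(xₙ)]

x_0 = 1.5000, f(x_0) = 0.997495, coefficient = 1
x_1 = 2.3750, f(x_1) = 0.693685, coefficient = 4
x_2 = 3.2500, f(x_2) = -0.108195, coefficient = 1

I ≈ (0.875000/3) × 3.664040 = 1.068678
Exact value: 1.064867
Error: 0.003811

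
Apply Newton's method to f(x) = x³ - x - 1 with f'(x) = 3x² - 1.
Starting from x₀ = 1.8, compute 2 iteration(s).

f(x) = x³ - x - 1
f'(x) = 3x² - 1
x₀ = 1.8

Newton-Raphson formula: x_{n+1} = x_n - f(x_n)/f'(x_n)

Iteration 1:
  f(1.800000) = 3.032000
  f'(1.800000) = 8.720000
  x_1 = 1.800000 - 3.032000/8.720000 = 1.452294
Iteration 2:
  f(1.452294) = 0.610821
  f'(1.452294) = 5.327470
  x_2 = 1.452294 - 0.610821/5.327470 = 1.337639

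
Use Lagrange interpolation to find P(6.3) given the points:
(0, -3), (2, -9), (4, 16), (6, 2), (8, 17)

Lagrange interpolation formula:
P(x) = Σ yᵢ × Lᵢ(x)
where Lᵢ(x) = Π_{j≠i} (x - xⱼ)/(xᵢ - xⱼ)

L_0(6.3) = (6.3 - 2)/(0 - 2) × (6.3 - 4)/(0 - 4) × (6.3 - 6)/(0 - 6) × (6.3 - 8)/(0 - 8) = -0.013135
L_1(6.3) = (6.3 - 0)/(2 - 0) × (6.3 - 4)/(2 - 4) × (6.3 - 6)/(2 - 6) × (6.3 - 8)/(2 - 8) = 0.076978
L_2(6.3) = (6.3 - 0)/(4 - 0) × (6.3 - 2)/(4 - 2) × (6.3 - 6)/(4 - 6) × (6.3 - 8)/(4 - 8) = -0.215873
L_3(6.3) = (6.3 - 0)/(6 - 0) × (6.3 - 2)/(6 - 2) × (6.3 - 4)/(6 - 4) × (6.3 - 8)/(6 - 8) = 1.103353
L_4(6.3) = (6.3 - 0)/(8 - 0) × (6.3 - 2)/(8 - 2) × (6.3 - 4)/(8 - 4) × (6.3 - 6)/(8 - 6) = 0.048677

P(6.3) = (-3)×L_0(6.3) + (-9)×L_1(6.3) + 16×L_2(6.3) + 2×L_3(6.3) + 17×L_4(6.3)
P(6.3) = -1.073152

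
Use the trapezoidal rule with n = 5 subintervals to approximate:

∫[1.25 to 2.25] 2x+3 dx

f(x) = 2x+3
a = 1.25, b = 2.25, n = 5
h = (b - a)/n = 0.200000

Trapezoidal rule: (h/2)[f(x₀) + 2f(x₁) + 2f(x₂) + ... + f(xₙ)]

x_0 = 1.2500, f(x_0) = 5.500000, coefficient = 1
x_1 = 1.4500, f(x_1) = 5.900000, coefficient = 2
x_2 = 1.6500, f(x_2) = 6.300000, coefficient = 2
x_3 = 1.8500, f(x_3) = 6.700000, coefficient = 2
x_4 = 2.0500, f(x_4) = 7.100000, coefficient = 2
x_5 = 2.2500, f(x_5) = 7.500000, coefficient = 1

I ≈ (0.200000/2) × 65.000000 = 6.500000
Exact value: 6.500000
Error: 0.000000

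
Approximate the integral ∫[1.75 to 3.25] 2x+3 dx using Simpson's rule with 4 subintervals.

f(x) = 2x+3
a = 1.75, b = 3.25, n = 4
h = (b - a)/n = 0.375000

Simpson's rule: (h/3)[f(x₀) + 4f(x₁) + 2f(x₂) + ... + f(xₙ)]

x_0 = 1.7500, f(x_0) = 6.500000, coefficient = 1
x_1 = 2.1250, f(x_1) = 7.250000, coefficient = 4
x_2 = 2.5000, f(x_2) = 8.000000, coefficient = 2
x_3 = 2.8750, f(x_3) = 8.750000, coefficient = 4
x_4 = 3.2500, f(x_4) = 9.500000, coefficient = 1

I ≈ (0.375000/3) × 96.000000 = 12.000000
Exact value: 12.000000
Error: 0.000000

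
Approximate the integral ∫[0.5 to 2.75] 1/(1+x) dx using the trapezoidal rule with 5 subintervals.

f(x) = 1/(1+x)
a = 0.5, b = 2.75, n = 5
h = (b - a)/n = 0.450000

Trapezoidal rule: (h/2)[f(x₀) + 2f(x₁) + 2f(x₂) + ... + f(xₙ)]

x_0 = 0.5000, f(x_0) = 0.666667, coefficient = 1
x_1 = 0.9500, f(x_1) = 0.512821, coefficient = 2
x_2 = 1.4000, f(x_2) = 0.416667, coefficient = 2
x_3 = 1.8500, f(x_3) = 0.350877, coefficient = 2
x_4 = 2.3000, f(x_4) = 0.303030, coefficient = 2
x_5 = 2.7500, f(x_5) = 0.266667, coefficient = 1

I ≈ (0.450000/2) × 4.100123 = 0.922528
Exact value: 0.916291
Error: 0.006237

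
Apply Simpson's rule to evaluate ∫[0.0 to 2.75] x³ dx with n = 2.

f(x) = x³
a = 0.0, b = 2.75, n = 2
h = (b - a)/n = 1.375000

Simpson's rule: (h/3)[f(x₀) + 4f(x₁) + 2f(x₂) + ... + f(xₙ)]

x_0 = 0.0000, f(x_0) = 0.000000, coefficient = 1
x_1 = 1.3750, f(x_1) = 2.599609, coefficient = 4
x_2 = 2.7500, f(x_2) = 20.796875, coefficient = 1

I ≈ (1.375000/3) × 31.195312 = 14.297852
Exact value: 14.297852
Error: 0.000000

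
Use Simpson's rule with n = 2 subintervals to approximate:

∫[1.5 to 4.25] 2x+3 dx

f(x) = 2x+3
a = 1.5, b = 4.25, n = 2
h = (b - a)/n = 1.375000

Simpson's rule: (h/3)[f(x₀) + 4f(x₁) + 2f(x₂) + ... + f(xₙ)]

x_0 = 1.5000, f(x_0) = 6.000000, coefficient = 1
x_1 = 2.8750, f(x_1) = 8.750000, coefficient = 4
x_2 = 4.2500, f(x_2) = 11.500000, coefficient = 1

I ≈ (1.375000/3) × 52.500000 = 24.062500
Exact value: 24.062500
Error: 0.000000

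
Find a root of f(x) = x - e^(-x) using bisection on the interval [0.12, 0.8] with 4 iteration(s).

f(x) = x - e^(-x)
Initial interval: [0.12, 0.8]

Iteration 1:
  c_1 = (0.120000 + 0.800000)/2 = 0.460000
  f(c_1) = f(0.460000) = -0.171284
  f(a) × f(c) ≥ 0, new interval: [0.460000, 0.800000]
Iteration 2:
  c_2 = (0.460000 + 0.800000)/2 = 0.630000
  f(c_2) = f(0.630000) = 0.097408
  f(a) × f(c) < 0, new interval: [0.460000, 0.630000]
Iteration 3:
  c_3 = (0.460000 + 0.630000)/2 = 0.545000
  f(c_3) = f(0.545000) = -0.034842
  f(a) × f(c) ≥ 0, new interval: [0.545000, 0.630000]
Iteration 4:
  c_4 = (0.545000 + 0.630000)/2 = 0.587500
  f(c_4) = f(0.587500) = 0.031785
  f(a) × f(c) < 0, new interval: [0.545000, 0.587500]

After 4 iteration(s), the approximation is c_4 = 0.587500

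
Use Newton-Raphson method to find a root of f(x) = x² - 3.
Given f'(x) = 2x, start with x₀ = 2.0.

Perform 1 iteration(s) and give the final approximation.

f(x) = x² - 3
f'(x) = 2x
x₀ = 2.0

Newton-Raphson formula: x_{n+1} = x_n - f(x_n)/f'(x_n)

Iteration 1:
  f(2.000000) = 1.000000
  f'(2.000000) = 4.000000
  x_1 = 2.000000 - 1.000000/4.000000 = 1.750000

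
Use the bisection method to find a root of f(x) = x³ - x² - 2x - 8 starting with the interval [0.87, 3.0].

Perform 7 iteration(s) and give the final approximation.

f(x) = x³ - x² - 2x - 8
Initial interval: [0.87, 3.0]

Iteration 1:
  c_1 = (0.870000 + 3.000000)/2 = 1.935000
  f(c_1) = f(1.935000) = -8.369150
  f(a) × f(c) ≥ 0, new interval: [1.935000, 3.000000]
Iteration 2:
  c_2 = (1.935000 + 3.000000)/2 = 2.467500
  f(c_2) = f(2.467500) = -4.000044
  f(a) × f(c) ≥ 0, new interval: [2.467500, 3.000000]
Iteration 3:
  c_3 = (2.467500 + 3.000000)/2 = 2.733750
  f(c_3) = f(2.733750) = -0.510512
  f(a) × f(c) ≥ 0, new interval: [2.733750, 3.000000]
Iteration 4:
  c_4 = (2.733750 + 3.000000)/2 = 2.866875
  f(c_4) = f(2.866875) = 1.610044
  f(a) × f(c) < 0, new interval: [2.733750, 2.866875]
Iteration 5:
  c_5 = (2.733750 + 2.866875)/2 = 2.800313
  f(c_5) = f(2.800313) = 0.516976
  f(a) × f(c) < 0, new interval: [2.733750, 2.800313]
Iteration 6:
  c_6 = (2.733750 + 2.800313)/2 = 2.767031
  f(c_6) = f(2.767031) = -0.004855
  f(a) × f(c) ≥ 0, new interval: [2.767031, 2.800313]
Iteration 7:
  c_7 = (2.767031 + 2.800313)/2 = 2.783672
  f(c_7) = f(2.783672) = 0.254025
  f(a) × f(c) < 0, new interval: [2.767031, 2.783672]

After 7 iteration(s), the approximation is c_7 = 2.783672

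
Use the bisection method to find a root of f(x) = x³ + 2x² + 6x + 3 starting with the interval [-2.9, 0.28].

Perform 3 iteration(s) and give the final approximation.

f(x) = x³ + 2x² + 6x + 3
Initial interval: [-2.9, 0.28]

Iteration 1:
  c_1 = (-2.900000 + 0.280000)/2 = -1.310000
  f(c_1) = f(-1.310000) = -3.675891
  f(a) × f(c) ≥ 0, new interval: [-1.310000, 0.280000]
Iteration 2:
  c_2 = (-1.310000 + 0.280000)/2 = -0.515000
  f(c_2) = f(-0.515000) = 0.303859
  f(a) × f(c) < 0, new interval: [-1.310000, -0.515000]
Iteration 3:
  c_3 = (-1.310000 + (-0.515000))/2 = -0.912500
  f(c_3) = f(-0.912500) = -1.569486
  f(a) × f(c) ≥ 0, new interval: [-0.912500, -0.515000]

After 3 iteration(s), the approximation is c_3 = -0.912500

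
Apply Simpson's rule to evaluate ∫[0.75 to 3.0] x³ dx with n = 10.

f(x) = x³
a = 0.75, b = 3.0, n = 10
h = (b - a)/n = 0.225000

Simpson's rule: (h/3)[f(x₀) + 4f(x₁) + 2f(x₂) + ... + f(xₙ)]

x_0 = 0.7500, f(x_0) = 0.421875, coefficient = 1
x_1 = 0.9750, f(x_1) = 0.926859, coefficient = 4
x_2 = 1.2000, f(x_2) = 1.728000, coefficient = 2
x_3 = 1.4250, f(x_3) = 2.893641, coefficient = 4
x_4 = 1.6500, f(x_4) = 4.492125, coefficient = 2
x_5 = 1.8750, f(x_5) = 6.591797, coefficient = 4
x_6 = 2.1000, f(x_6) = 9.261000, coefficient = 2
x_7 = 2.3250, f(x_7) = 12.568078, coefficient = 4
x_8 = 2.5500, f(x_8) = 16.581375, coefficient = 2
x_9 = 2.7750, f(x_9) = 21.369234, coefficient = 4
x_10 = 3.0000, f(x_10) = 27.000000, coefficient = 1

I ≈ (0.225000/3) × 268.945312 = 20.170898
Exact value: 20.170898
Error: 0.000000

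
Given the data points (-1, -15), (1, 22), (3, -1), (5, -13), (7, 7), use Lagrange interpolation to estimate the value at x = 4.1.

Lagrange interpolation formula:
P(x) = Σ yᵢ × Lᵢ(x)
where Lᵢ(x) = Π_{j≠i} (x - xⱼ)/(xᵢ - xⱼ)

L_0(4.1) = (4.1 - 1)/(-1 - 1) × (4.1 - 3)/(-1 - 3) × (4.1 - 5)/(-1 - 5) × (4.1 - 7)/(-1 - 7) = 0.023177
L_1(4.1) = (4.1 - (-1))/(1 - (-1)) × (4.1 - 3)/(1 - 3) × (4.1 - 5)/(1 - 5) × (4.1 - 7)/(1 - 7) = -0.152522
L_2(4.1) = (4.1 - (-1))/(3 - (-1)) × (4.1 - 1)/(3 - 1) × (4.1 - 5)/(3 - 5) × (4.1 - 7)/(3 - 7) = 0.644752
L_3(4.1) = (4.1 - (-1))/(5 - (-1)) × (4.1 - 1)/(5 - 1) × (4.1 - 3)/(5 - 3) × (4.1 - 7)/(5 - 7) = 0.525353
L_4(4.1) = (4.1 - (-1))/(7 - (-1)) × (4.1 - 1)/(7 - 1) × (4.1 - 3)/(7 - 3) × (4.1 - 5)/(7 - 5) = -0.040760

P(4.1) = (-15)×L_0(4.1) + 22×L_1(4.1) + (-1)×L_2(4.1) + (-13)×L_3(4.1) + 7×L_4(4.1)
P(4.1) = -11.462805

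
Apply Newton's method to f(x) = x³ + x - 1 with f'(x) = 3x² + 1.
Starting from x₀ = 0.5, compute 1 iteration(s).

f(x) = x³ + x - 1
f'(x) = 3x² + 1
x₀ = 0.5

Newton-Raphson formula: x_{n+1} = x_n - f(x_n)/f'(x_n)

Iteration 1:
  f(0.500000) = -0.375000
  f'(0.500000) = 1.750000
  x_1 = 0.500000 - (-0.375000)/1.750000 = 0.714286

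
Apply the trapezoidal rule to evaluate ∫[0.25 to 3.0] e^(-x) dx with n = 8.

f(x) = e^(-x)
a = 0.25, b = 3.0, n = 8
h = (b - a)/n = 0.343750

Trapezoidal rule: (h/2)[f(x₀) + 2f(x₁) + 2f(x₂) + ... + f(xₙ)]

x_0 = 0.2500, f(x_0) = 0.778801, coefficient = 1
x_1 = 0.5938, f(x_1) = 0.552252, coefficient = 2
x_2 = 0.9375, f(x_2) = 0.391606, coefficient = 2
x_3 = 1.2812, f(x_3) = 0.277690, coefficient = 2
x_4 = 1.6250, f(x_4) = 0.196912, coefficient = 2
x_5 = 1.9688, f(x_5) = 0.139631, coefficient = 2
x_6 = 2.3125, f(x_6) = 0.099013, coefficient = 2
x_7 = 2.6562, f(x_7) = 0.070211, coefficient = 2
x_8 = 3.0000, f(x_8) = 0.049787, coefficient = 1

I ≈ (0.343750/2) × 4.283219 = 0.736178
Exact value: 0.729014
Error: 0.007165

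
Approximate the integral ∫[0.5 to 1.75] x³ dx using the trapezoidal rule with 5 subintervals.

f(x) = x³
a = 0.5, b = 1.75, n = 5
h = (b - a)/n = 0.250000

Trapezoidal rule: (h/2)[f(x₀) + 2f(x₁) + 2f(x₂) + ... + f(xₙ)]

x_0 = 0.5000, f(x_0) = 0.125000, coefficient = 1
x_1 = 0.7500, f(x_1) = 0.421875, coefficient = 2
x_2 = 1.0000, f(x_2) = 1.000000, coefficient = 2
x_3 = 1.2500, f(x_3) = 1.953125, coefficient = 2
x_4 = 1.5000, f(x_4) = 3.375000, coefficient = 2
x_5 = 1.7500, f(x_5) = 5.359375, coefficient = 1

I ≈ (0.250000/2) × 18.984375 = 2.373047
Exact value: 2.329102
Error: 0.043945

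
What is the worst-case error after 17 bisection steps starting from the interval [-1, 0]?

Bisection error bound: |error| ≤ (b-a)/2^n
|error| ≤ (0 - (-1))/2^17 = 1/2^17
|error| ≤ 0.0000076294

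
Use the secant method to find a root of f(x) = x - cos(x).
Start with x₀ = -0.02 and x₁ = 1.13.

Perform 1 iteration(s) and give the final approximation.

f(x) = x - cos(x)
x₀ = -0.02, x₁ = 1.13

Secant formula: x_{n+1} = x_n - f(x_n)(x_n - x_{n-1})/(f(x_n) - f(x_{n-1}))

Iteration 1:
  f(-0.020000) = -1.019800
  f(1.130000) = 0.703340
  x_2 = 1.130000 - 0.703340×(1.130000 - (-0.020000))/(0.703340 - (-1.019800))
       = 0.660600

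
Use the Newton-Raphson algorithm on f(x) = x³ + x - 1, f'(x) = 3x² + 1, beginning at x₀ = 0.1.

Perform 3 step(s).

f(x) = x³ + x - 1
f'(x) = 3x² + 1
x₀ = 0.1

Newton-Raphson formula: x_{n+1} = x_n - f(x_n)/f'(x_n)

Iteration 1:
  f(0.100000) = -0.899000
  f'(0.100000) = 1.030000
  x_1 = 0.100000 - (-0.899000)/1.030000 = 0.972816
Iteration 2:
  f(0.972816) = 0.893459
  f'(0.972816) = 3.839110
  x_2 = 0.972816 - 0.893459/3.839110 = 0.740090
Iteration 3:
  f(0.740090) = 0.145462
  f'(0.740090) = 2.643200
  x_3 = 0.740090 - 0.145462/2.643200 = 0.685058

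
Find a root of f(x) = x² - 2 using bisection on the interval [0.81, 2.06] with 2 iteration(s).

f(x) = x² - 2
Initial interval: [0.81, 2.06]

Iteration 1:
  c_1 = (0.810000 + 2.060000)/2 = 1.435000
  f(c_1) = f(1.435000) = 0.059225
  f(a) × f(c) < 0, new interval: [0.810000, 1.435000]
Iteration 2:
  c_2 = (0.810000 + 1.435000)/2 = 1.122500
  f(c_2) = f(1.122500) = -0.739994
  f(a) × f(c) ≥ 0, new interval: [1.122500, 1.435000]

After 2 iteration(s), the approximation is c_2 = 1.122500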